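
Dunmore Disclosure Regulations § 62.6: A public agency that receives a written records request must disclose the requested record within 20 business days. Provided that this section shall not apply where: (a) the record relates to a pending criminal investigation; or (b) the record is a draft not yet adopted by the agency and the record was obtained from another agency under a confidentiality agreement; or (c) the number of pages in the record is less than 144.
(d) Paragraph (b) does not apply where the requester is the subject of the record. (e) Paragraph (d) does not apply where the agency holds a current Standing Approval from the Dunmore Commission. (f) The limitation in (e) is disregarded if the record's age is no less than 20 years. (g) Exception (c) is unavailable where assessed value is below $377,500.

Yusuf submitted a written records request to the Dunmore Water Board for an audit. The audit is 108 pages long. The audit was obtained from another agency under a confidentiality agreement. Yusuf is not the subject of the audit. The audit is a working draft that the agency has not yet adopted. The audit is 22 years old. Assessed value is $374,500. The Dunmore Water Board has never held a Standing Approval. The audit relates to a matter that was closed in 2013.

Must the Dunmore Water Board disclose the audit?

No — exception (b) applies; the Dunmore Water Board is not required to disclose the audit.

Exception (a) requires that the record relates to a pending criminal investigation; but the audit relates to a closed matter, so (a) is unavailable.
Exception (b)'s conditions are all satisfied: the audit is an unadopted draft; the audit was obtained under a confidentiality agreement. Considering the limiting provisions: (d) does not operate here — Yusuf is not the subject of the audit. So (b) applies.
Exception (c) is satisfied on its face — the number of pages in the record is 108, less than the 144 limit. Turning to paragraph (g): (g) operates against (c): assessed value is $374,500, below the $377,500 limit. So (c) is unavailable.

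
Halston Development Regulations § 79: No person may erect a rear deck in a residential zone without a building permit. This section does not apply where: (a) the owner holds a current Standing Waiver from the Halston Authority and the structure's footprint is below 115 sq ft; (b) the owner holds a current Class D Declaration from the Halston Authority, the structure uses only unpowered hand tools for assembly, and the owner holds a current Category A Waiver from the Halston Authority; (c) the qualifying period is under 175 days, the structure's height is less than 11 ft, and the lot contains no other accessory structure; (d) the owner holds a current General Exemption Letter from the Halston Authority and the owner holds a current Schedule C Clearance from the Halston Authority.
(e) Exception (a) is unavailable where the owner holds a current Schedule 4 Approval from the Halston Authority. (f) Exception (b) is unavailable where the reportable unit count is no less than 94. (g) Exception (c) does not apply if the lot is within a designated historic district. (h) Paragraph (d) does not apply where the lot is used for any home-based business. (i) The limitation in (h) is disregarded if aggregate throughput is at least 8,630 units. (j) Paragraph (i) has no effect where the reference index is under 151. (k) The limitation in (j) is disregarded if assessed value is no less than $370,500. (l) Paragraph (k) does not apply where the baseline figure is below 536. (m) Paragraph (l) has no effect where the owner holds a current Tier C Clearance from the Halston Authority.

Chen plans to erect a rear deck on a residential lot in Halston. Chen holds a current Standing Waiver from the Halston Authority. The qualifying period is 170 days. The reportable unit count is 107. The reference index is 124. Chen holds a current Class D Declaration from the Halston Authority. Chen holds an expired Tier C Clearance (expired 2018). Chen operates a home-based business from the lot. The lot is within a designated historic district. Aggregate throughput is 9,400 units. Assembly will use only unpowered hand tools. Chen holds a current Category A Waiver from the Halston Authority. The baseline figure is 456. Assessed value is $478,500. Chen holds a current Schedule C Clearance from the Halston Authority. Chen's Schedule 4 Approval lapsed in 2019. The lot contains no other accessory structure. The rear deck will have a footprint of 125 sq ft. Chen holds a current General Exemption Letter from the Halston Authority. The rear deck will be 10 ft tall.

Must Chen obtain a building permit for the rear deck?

Exception (a) requires that the structure's footprint is below 115 sq ft; but the structure's footprint is 125 sq ft, not below 115 sq ft, so (a) is unavailable.
Exception (b): a current Class D Declaration is held; assembly uses only hand tools; a current Category A Waiver is held — every condition holds. But applying paragraph (f): (f) applies — the reportable unit count is 107, meeting the 94 threshold. So (b) is unavailable.
Exception (c): the qualifying period is 170 days, under the 175 days limit; the structure's height is 10 ft, less than the 11 ft limit; the lot has no other accessory structure — every condition holds. However, paragraph (g) must be considered: (g) operates against (c): the lot is in a historic district. So (c) is unavailable.
All of (d)'s requirements are met (a current General Exemption Letter is held; a current Schedule C Clearance is held). However, paragraphs (h)–(m) must be considered: (h) operates against (d): a home-based business operates on the lot. (i) is engaged (aggregate throughput is 9,400 units, meeting the 8,630 units threshold), but yields to (j): (j) operates against (i): the reference index is 124, under the 151 limit. (k) applies (assessed value is $478,500, meeting the $370,500 threshold), but is displaced by (l): (l) operates against (k): the baseline figure is 456, below the 536 limit. (m), which would lift (l), is not engaged — there is no Tier C Clearance in force. (d) is therefore removed.
No exception is made out. Chen falls within the general rule.

Yes — Chen must obtain a building permit.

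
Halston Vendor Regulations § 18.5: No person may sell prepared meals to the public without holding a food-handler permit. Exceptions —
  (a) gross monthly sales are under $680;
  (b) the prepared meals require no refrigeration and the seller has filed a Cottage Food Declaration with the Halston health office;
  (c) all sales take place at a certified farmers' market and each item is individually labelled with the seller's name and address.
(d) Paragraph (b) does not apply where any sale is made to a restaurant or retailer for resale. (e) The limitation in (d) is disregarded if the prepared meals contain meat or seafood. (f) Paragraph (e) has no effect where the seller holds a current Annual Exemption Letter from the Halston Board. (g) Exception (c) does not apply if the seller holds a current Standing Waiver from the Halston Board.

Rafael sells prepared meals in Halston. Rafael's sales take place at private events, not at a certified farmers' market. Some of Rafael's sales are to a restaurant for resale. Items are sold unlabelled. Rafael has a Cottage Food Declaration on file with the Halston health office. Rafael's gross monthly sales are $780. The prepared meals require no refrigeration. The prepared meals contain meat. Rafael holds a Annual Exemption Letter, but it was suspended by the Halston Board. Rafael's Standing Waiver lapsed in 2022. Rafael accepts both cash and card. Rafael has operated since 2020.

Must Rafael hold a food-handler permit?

No — exception (b) applies; Rafael is not required to hold a food-handler permit.

Exception (a) requires that gross monthly sales are under $680; but gross monthly sales are $780, not under $680, so (a) is unavailable.
Exception (b)'s conditions are all satisfied: the prepared meals are shelf-stable; a Cottage Food Declaration is on file. Under paragraphs (d)–(f): (d) would limit (b) — some sales are to a restaurant for resale — but (e) sets (d) aside: (e) applies — the prepared meals contain meat. (f) is not engaged (there is no Annual Exemption Letter in force), so (e) stands. (b) remains available.
Exception (c) does not apply: sales are at private events, not a certified farmers' market.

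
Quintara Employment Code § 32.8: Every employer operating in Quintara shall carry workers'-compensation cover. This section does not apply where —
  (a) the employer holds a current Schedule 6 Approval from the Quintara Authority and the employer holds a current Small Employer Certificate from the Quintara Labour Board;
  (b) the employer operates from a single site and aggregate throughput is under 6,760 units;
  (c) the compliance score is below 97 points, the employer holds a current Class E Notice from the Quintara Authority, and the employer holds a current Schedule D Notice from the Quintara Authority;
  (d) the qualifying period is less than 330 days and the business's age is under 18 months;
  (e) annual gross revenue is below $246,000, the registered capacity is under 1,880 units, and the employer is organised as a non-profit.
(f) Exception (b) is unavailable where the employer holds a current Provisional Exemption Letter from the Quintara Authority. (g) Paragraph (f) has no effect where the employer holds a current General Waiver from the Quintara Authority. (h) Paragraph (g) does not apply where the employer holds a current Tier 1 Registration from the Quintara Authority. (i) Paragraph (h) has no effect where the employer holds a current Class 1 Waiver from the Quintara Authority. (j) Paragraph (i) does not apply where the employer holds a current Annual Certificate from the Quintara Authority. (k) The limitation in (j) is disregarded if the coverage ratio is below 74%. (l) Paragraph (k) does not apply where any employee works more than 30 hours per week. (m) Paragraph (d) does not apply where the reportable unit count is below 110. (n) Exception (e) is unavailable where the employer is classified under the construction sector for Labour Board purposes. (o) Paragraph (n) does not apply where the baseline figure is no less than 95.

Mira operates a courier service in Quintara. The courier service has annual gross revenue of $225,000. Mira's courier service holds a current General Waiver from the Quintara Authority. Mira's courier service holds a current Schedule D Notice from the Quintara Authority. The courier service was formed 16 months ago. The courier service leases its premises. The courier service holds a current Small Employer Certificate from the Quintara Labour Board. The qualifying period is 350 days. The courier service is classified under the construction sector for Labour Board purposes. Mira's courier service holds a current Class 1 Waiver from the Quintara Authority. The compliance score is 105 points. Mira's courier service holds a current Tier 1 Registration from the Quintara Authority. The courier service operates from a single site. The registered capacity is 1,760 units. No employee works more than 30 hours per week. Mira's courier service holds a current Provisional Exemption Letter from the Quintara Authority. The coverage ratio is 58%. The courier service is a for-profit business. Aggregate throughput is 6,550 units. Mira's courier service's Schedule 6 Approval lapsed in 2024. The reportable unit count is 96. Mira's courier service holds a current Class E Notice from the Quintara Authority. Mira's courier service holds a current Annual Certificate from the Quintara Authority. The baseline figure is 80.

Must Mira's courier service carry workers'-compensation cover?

Exception (a) requires that the employer holds a current Schedule 6 Approval from the Quintara Authority; but no current Schedule 6 Approval is held, so (a) is unavailable.
Exception (b) is satisfied on its face — the employer operates from a single site; aggregate throughput is 6,550 units, under the 6,760 units limit. Considering the limiting provisions: (f) would limit (b) — a current Provisional Exemption Letter is held — but (g) sets (f) aside: (g) operates against (f): a current General Waiver is held. (h) would limit (g) — a current Tier 1 Registration is held — but (i) sets (h) aside: (i) operates against (h): a current Class 1 Waiver is held. (j) is engaged (a current Annual Certificate is held), but is itself disapplied by (k): (k) is triggered — the coverage ratio is 58%, below the 74% limit. (l) is inapplicable (no employee exceeds 30 hours/week), so (k) stands. (b) remains available.
Exception (c) does not apply: the compliance score is 105 points, not below 97 points.
Exception (d) fails — the qualifying period is 350 days, not less than 330 days.
Exception (e) requires that the employer is organised as a non-profit; but the employer is for-profit, so (e) is unavailable.

No — exception (b) applies; Mira's courier service is not required to carry workers'-compensation cover.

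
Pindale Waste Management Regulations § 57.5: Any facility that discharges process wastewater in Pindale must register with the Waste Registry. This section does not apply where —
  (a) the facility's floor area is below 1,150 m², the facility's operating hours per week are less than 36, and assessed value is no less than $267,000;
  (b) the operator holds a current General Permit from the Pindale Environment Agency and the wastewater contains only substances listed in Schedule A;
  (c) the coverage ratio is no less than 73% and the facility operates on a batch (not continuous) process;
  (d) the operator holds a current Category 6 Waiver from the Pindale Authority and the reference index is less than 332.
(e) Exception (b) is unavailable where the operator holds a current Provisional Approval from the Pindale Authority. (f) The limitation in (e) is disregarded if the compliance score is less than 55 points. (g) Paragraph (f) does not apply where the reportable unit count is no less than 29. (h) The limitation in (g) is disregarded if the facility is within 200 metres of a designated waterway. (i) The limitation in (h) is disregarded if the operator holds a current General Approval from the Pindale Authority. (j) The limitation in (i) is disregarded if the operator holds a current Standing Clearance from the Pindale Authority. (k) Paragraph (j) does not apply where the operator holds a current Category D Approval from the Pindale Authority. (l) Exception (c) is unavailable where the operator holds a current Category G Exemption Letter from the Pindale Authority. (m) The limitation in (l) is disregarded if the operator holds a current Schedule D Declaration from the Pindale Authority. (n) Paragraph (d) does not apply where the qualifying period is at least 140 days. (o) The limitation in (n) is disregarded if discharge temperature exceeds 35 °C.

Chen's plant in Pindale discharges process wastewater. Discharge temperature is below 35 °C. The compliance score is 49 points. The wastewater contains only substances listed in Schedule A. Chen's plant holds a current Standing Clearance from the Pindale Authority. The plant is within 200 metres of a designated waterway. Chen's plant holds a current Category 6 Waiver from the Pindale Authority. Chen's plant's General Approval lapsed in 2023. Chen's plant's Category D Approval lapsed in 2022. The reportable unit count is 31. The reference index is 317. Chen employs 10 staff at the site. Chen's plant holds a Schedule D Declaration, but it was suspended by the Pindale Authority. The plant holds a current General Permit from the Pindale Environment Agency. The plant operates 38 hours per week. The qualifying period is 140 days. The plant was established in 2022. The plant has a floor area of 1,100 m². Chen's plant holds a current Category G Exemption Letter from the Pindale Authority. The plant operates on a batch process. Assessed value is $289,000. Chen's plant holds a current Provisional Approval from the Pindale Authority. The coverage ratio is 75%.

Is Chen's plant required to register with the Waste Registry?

Exception (a) does not apply: the facility's operating hours per week are 38, not less than 36.
Exception (b)'s conditions are all satisfied: a current General Permit is held; the wastewater is Schedule-A-only. Considering the limiting provisions: (e) would limit (b) — a current Provisional Approval is held — but (f) sets (e) aside: (f) is triggered — the compliance score is 49 points, less than the 55 points limit. (g) would limit (f) — the reportable unit count is 31, meeting the 29 threshold — but (h) sets (g) aside: (h) operates against (g): the plant is within 200 m of a designated waterway. (i) is not triggered (no current General Approval is held), so (h) stands. So (b) applies.
Exception (c) is satisfied on its face — the coverage ratio is 75%, meeting the 73% threshold; the facility operates on a batch process. However, paragraphs (l)–(m) must be considered: (l) is engaged — a current Category G Exemption Letter is held. (m) is inapplicable (the Schedule D Declaration is not current), so (l) stands. So (c) is unavailable.
All of (d)'s requirements are met (a current Category 6 Waiver is held; the reference index is 317, less than the 332 limit). However, paragraphs (n)–(o) must be considered: (n) operates — the qualifying period is 140 days, meeting the 140 days threshold. (o), which would lift (n), is not triggered — discharge temperature is below 35 °C. So (d) is unavailable.

No — exception (b) applies; Chen's plant is not required to register with the Waste Registry.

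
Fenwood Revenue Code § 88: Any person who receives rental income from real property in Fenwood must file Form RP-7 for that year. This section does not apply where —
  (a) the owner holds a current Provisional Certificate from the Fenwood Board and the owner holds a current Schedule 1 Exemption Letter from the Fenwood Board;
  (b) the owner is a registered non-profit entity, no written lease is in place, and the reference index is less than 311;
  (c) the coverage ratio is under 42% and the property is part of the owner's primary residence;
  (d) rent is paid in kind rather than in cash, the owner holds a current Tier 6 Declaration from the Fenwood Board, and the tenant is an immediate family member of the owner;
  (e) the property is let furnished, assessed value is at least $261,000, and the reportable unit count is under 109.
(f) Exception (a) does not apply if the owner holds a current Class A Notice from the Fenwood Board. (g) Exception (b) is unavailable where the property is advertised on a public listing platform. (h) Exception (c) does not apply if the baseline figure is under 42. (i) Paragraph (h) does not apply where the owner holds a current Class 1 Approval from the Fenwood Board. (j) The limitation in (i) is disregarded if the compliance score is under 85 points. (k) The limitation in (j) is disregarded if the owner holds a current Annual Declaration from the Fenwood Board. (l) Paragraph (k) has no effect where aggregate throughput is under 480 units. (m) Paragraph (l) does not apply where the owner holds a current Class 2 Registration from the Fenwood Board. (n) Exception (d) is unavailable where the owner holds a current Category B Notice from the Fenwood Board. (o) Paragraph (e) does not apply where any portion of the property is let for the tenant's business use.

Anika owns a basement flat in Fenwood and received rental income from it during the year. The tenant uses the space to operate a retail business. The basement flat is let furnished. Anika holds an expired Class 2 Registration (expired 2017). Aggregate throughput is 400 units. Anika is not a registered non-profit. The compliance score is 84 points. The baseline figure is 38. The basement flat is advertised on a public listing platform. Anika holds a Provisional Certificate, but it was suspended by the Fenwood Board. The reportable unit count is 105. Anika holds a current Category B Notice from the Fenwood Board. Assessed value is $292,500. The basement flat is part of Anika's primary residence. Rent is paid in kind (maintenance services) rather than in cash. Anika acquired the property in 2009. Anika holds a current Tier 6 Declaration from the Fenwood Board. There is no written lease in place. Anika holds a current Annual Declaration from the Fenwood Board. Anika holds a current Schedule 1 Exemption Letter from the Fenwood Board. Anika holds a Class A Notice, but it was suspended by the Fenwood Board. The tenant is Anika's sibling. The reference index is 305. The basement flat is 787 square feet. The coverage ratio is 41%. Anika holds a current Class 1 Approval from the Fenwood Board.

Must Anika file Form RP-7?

Exception (a) does not apply: there is no Provisional Certificate in force.
Exception (b) fails — Anika is not a registered non-profit.
All of (c)'s requirements are met (the coverage ratio is 41%, under the 42% limit; the basement flat is part of the primary residence). But: (h) operates — the baseline figure is 38, under the 42 limit. (i) would limit (h) — a current Class 1 Approval is held — but (j) sets (i) aside: (j) operates against (i): the compliance score is 84 points, under the 85 points limit. (k) operates (a current Annual Declaration is held), but yields to (l): (l) operates against (k): aggregate throughput is 400 units, under the 480 units limit. (m) is not engaged (no current Class 2 Registration is held), so (l) stands. So (c) is unavailable.
Exception (d)'s conditions are all satisfied: rent is paid in kind; a current Tier 6 Declaration is held; the tenant is an immediate family member. However, paragraph (n) must be considered: (n) is engaged — a current Category B Notice is held. So (d) is unavailable.
Exception (e): the property is let furnished; assessed value is $292,500, meeting the $261,000 threshold; the reportable unit count is 105, under the 109 limit — every condition holds. However, paragraph (o) must be considered: (o) operates against (e): the space is let for business use. Exception (e) does not apply.
Every exception is unavailable, so the rule governs.

Yes — Anika must file Form RP-7.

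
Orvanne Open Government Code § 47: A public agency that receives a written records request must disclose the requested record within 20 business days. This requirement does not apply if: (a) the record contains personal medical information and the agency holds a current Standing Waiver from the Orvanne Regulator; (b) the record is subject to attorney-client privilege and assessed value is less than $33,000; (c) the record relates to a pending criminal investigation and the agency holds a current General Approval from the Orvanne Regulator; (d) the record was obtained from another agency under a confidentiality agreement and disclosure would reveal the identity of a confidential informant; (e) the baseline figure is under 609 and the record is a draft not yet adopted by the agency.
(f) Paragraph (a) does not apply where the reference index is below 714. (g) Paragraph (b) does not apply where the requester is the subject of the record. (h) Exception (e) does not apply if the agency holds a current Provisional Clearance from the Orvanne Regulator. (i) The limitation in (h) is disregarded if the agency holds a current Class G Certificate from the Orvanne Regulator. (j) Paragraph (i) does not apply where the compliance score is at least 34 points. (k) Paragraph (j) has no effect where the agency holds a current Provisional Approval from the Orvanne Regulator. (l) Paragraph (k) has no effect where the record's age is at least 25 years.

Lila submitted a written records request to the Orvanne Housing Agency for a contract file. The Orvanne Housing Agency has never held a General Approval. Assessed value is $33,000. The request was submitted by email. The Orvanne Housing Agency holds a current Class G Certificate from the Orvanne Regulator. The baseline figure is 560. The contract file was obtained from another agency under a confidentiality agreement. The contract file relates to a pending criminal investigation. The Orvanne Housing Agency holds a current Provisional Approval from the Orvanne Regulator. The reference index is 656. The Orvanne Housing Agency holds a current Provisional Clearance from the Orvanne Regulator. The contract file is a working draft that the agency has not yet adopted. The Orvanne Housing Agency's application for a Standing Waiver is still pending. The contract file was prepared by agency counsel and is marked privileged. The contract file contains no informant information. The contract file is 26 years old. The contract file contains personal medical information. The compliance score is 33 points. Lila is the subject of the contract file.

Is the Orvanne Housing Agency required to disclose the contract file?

No — exception (e) applies; the Orvanne Housing Agency is not required to disclose the contract file.

Exception (a) requires that the agency holds a current Standing Waiver from the Orvanne Regulator; but there is no Standing Waiver in force, so (a) is unavailable.
Exception (b) requires that assessed value is less than $33,000; but assessed value is $33,000, not less than $33,000, so (b) is unavailable.
Exception (c) fails — the General Approval is not current.
Exception (d) fails — the contract file contains no informant information.
All of (e)'s requirements are met (the baseline figure is 560, under the 609 limit; the contract file is an unadopted draft). As to paragraphs (h)–(l): (h) operates (a current Provisional Clearance is held), but is overridden by (i): (i) operates against (h): a current Class G Certificate is held. (j), which would lift (i), is inapplicable — the compliance score is 33 points, short of 34 points. (e) remains available.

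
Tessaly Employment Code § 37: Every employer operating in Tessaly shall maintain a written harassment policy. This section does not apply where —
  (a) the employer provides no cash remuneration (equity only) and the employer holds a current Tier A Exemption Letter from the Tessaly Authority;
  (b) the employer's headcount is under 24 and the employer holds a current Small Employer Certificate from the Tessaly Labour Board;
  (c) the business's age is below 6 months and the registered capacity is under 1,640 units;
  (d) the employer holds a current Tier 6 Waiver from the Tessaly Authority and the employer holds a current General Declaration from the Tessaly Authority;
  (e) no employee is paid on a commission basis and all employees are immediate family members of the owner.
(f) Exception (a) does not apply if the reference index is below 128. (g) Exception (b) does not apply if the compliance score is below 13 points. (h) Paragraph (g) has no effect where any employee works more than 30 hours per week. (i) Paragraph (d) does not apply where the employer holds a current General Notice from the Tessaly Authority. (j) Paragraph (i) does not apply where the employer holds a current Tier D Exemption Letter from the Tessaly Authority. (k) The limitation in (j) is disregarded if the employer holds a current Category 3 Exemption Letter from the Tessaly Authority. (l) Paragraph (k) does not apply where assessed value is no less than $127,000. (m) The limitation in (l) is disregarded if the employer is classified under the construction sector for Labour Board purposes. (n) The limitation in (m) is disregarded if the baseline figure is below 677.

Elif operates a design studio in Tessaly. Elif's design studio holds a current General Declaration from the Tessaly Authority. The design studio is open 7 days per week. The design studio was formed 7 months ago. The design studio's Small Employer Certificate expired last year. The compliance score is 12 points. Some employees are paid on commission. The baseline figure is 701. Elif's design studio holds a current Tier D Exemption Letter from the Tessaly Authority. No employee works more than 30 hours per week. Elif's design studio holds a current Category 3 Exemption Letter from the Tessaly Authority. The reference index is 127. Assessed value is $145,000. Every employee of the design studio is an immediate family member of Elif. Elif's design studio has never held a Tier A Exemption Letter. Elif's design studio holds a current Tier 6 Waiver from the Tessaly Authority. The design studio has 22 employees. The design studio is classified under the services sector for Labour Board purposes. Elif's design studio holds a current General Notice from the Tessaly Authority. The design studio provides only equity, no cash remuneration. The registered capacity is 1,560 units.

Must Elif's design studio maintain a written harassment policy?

Exception (a) fails — there is no Tier A Exemption Letter in force.
Exception (b) does not apply: the Small Employer Certificate has expired.
Exception (c) fails — the business's age is 7 months, not below 6 months.
Exception (d): a current Tier 6 Waiver is held; a current General Declaration is held — every condition holds. Applying paragraphs (i)–(n): (i) would limit (d) — a current General Notice is held — but (j) sets (i) aside: (j) operates against (i): a current Tier D Exemption Letter is held. (k) applies (a current Category 3 Exemption Letter is held), but yields to (l): (l) operates against (k): assessed value is $145,000, meeting the $127,000 threshold. (m), which would lift (l), is not triggered — the design studio is classified under the services sector. (d) remains available.
Exception (e) does not apply: some employees are paid on commission.

No — exception (d) applies; Elif's design studio is not required to maintain a written harassment policy.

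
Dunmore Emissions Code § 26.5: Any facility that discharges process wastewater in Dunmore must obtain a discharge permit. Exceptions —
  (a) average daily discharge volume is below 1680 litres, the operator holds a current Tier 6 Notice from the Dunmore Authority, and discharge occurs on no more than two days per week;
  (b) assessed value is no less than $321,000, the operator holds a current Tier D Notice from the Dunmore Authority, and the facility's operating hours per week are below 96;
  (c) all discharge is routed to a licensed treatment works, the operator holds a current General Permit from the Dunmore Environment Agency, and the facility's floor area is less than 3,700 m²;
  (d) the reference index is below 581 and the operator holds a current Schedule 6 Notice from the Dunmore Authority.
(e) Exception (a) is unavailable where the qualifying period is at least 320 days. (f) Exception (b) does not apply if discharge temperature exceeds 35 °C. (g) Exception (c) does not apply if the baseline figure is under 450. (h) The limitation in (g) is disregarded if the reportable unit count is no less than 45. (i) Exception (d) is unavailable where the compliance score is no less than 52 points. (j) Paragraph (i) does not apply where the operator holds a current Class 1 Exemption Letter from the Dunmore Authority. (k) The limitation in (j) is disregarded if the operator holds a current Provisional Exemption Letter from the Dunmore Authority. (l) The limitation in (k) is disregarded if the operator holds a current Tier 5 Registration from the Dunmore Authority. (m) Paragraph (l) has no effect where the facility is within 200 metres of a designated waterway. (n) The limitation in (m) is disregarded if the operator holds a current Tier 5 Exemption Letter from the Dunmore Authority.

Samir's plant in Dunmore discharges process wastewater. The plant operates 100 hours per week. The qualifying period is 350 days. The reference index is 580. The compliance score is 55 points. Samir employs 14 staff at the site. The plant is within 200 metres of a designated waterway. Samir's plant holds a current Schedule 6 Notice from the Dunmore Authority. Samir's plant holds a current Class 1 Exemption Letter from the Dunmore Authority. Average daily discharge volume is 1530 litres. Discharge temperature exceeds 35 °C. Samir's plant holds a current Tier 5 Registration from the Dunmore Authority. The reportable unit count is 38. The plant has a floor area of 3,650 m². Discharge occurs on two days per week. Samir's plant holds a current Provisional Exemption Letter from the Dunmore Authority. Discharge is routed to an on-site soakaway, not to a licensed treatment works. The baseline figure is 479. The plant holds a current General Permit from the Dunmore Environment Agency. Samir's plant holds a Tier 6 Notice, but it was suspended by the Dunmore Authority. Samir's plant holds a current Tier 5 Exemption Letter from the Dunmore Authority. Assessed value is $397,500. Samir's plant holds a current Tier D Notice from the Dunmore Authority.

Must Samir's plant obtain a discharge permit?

Exception (a) requires that the operator holds a current Tier 6 Notice from the Dunmore Authority; but the Tier 6 Notice is not current, so (a) is unavailable.
Exception (b) does not apply: the facility's operating hours per week are 100, not below 96.
Exception (c) does not apply: discharge is not routed to a licensed treatment works.
Exception (d): the reference index is 580, below the 581 limit; a current Schedule 6 Notice is held — every condition holds. Considering the limiting provisions: (i) is engaged (the compliance score is 55 points, meeting the 52 points threshold), but is overridden by (j): (j) is engaged — a current Class 1 Exemption Letter is held. (k) is engaged (a current Provisional Exemption Letter is held), but is itself disapplied by (l): (l) operates — a current Tier 5 Registration is held. (m) is engaged (the plant is within 200 m of a designated waterway), but is itself disapplied by (n): (n) is engaged — a current Tier 5 Exemption Letter is held. (d) remains available.

No — exception (d) applies; Samir's plant is not required to obtain a discharge permit.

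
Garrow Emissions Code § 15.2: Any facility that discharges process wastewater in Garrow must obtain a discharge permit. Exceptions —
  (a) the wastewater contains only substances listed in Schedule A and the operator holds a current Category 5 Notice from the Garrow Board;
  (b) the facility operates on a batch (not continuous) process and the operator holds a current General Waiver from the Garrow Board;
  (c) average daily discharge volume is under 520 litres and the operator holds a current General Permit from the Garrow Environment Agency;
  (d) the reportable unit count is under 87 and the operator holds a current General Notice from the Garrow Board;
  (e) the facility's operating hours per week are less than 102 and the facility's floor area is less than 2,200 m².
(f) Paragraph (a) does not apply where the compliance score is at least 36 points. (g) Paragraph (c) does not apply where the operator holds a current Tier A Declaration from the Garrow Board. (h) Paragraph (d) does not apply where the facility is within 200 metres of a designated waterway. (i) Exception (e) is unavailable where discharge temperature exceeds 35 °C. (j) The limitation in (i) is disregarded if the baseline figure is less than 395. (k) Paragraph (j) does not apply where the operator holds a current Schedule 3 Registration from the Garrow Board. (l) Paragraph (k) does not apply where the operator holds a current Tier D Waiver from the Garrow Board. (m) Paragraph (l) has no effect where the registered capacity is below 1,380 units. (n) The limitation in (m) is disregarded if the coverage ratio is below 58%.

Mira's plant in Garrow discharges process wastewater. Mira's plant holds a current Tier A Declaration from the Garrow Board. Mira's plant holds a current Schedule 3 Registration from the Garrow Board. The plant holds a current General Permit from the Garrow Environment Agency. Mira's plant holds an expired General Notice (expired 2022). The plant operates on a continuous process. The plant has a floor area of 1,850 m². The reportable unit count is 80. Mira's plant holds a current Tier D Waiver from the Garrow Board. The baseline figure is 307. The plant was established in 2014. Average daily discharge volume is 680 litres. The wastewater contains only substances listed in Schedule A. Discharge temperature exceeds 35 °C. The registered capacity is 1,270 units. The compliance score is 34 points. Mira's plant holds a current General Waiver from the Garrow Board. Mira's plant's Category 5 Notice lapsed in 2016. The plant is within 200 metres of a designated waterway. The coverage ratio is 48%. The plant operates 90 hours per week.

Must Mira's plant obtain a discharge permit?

No — exception (e) applies; Mira's plant is not required to obtain a discharge permit.

Exception (a) requires that the operator holds a current Category 5 Notice from the Garrow Board; but no current Category 5 Notice is held, so (a) is unavailable.
Exception (b) requires that the facility operates on a batch (not continuous) process; but the facility operates on a continuous process, so (b) is unavailable.
Exception (c) does not apply: average daily discharge volume is 680 litres, not under 520 litres.
Exception (d) does not apply: there is no General Notice in force.
Exception (e) is satisfied on its face — the facility's operating hours per week are 90, less than the 102 limit; the facility's floor area is 1,850 m², less than the 2,200 m² limit. Under paragraphs (i)–(n): (i) would limit (e) — discharge temperature exceeds 35 °C — but (j) sets (i) aside: (j) is triggered — the baseline figure is 307, less than the 395 limit. (k) would limit (j) — a current Schedule 3 Registration is held — but (l) sets (k) aside: (l) is engaged — a current Tier D Waiver is held. (m) is triggered (the registered capacity is 1,270 units, below the 1,380 units limit), but is itself disapplied by (n): (n) is triggered — the coverage ratio is 48%, below the 58% limit. So (e) applies.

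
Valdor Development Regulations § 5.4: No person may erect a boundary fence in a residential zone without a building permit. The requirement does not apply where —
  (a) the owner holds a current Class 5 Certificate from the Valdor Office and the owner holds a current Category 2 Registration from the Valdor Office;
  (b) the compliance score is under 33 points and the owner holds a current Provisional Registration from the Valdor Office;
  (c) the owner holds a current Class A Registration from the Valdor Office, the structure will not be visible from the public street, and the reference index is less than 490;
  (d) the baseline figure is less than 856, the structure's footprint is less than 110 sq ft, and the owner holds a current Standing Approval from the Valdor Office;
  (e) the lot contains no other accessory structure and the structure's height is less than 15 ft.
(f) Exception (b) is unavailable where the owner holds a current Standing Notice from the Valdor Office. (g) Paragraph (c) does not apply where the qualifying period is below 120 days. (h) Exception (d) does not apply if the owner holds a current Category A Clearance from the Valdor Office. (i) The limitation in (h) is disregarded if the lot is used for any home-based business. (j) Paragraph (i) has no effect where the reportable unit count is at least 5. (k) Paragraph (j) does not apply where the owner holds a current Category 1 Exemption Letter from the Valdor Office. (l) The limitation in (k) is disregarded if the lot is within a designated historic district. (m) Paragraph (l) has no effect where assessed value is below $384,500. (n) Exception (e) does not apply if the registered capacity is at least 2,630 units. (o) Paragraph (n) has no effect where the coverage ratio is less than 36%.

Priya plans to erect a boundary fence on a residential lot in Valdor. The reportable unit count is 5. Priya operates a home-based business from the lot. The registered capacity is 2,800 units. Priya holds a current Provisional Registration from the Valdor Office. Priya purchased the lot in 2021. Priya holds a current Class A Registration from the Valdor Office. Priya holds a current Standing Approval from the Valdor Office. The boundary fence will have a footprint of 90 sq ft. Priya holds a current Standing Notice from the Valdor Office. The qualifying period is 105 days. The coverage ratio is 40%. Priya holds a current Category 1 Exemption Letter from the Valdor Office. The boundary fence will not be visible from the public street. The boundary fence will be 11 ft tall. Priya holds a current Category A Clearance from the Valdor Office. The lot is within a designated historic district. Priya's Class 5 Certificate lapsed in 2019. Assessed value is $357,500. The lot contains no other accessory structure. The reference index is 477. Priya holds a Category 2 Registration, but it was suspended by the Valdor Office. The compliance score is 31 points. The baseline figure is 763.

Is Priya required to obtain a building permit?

Exception (a) does not apply: the Class 5 Certificate is not current.
Exception (b)'s conditions are all satisfied: the compliance score is 31 points, under the 33 points limit; a current Provisional Registration is held. But: (f) operates against (b): a current Standing Notice is held. Exception (b) does not apply.
All of (c)'s requirements are met (a current Class A Registration is held; the structure will not be visible from the street; the reference index is 477, less than the 490 limit). However, paragraph (g) must be considered: (g) operates against (c): the qualifying period is 105 days, below the 120 days limit. (c) is therefore removed.
Exception (d) is satisfied on its face — the baseline figure is 763, less than the 856 limit; the structure's footprint is 90 sq ft, less than the 110 sq ft limit; a current Standing Approval is held. Considering the limiting provisions: (h) applies (a current Category A Clearance is held), but is displaced by (i): (i) operates against (h): a home-based business operates on the lot. (j) operates (the reportable unit count is 5, meeting the 5 threshold), but yields to (k): (k) applies — a current Category 1 Exemption Letter is held. (l) operates (the lot is in a historic district), but is displaced by (m): (m) operates against (l): assessed value is $357,500, below the $384,500 limit. (d) remains available.
Exception (e)'s conditions are all satisfied: the lot has no other accessory structure; the structure's height is 11 ft, less than the 15 ft limit. But applying paragraphs (n)–(o): (n) is engaged — the registered capacity is 2,800 units, meeting the 2,630 units threshold. (o), which would lift (n), is not engaged — the coverage ratio is 40%, not less than 36%. So (e) is unavailable.

No — exception (d) applies; Priya does not need a building permit.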